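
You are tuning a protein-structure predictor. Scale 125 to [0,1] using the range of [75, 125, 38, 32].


min=32, max=125
(125-32)/(125-32) = 93/93 = 1.0

1.0


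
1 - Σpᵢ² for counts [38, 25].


Probabilities: [38/63, 25/63] ≈ [0.6032, 0.3968]
Σpᵢ² = (1444 + 625)/63² = 2069/3969
Gini = 1 - Σpᵢ² = 1 - 2069/3969 = 0.4787

0.4787


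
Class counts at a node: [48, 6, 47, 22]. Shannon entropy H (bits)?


Probabilities: [48/123, 6/123, 47/123, 22/123] ≈ [0.3902, 0.0488, 0.3821, 0.1789]
H = -((48/123)·log₂(48/123) + (6/123)·log₂(6/123) + (47/123)·log₂(47/123) + (22/123)·log₂(22/123))
  = 1.7168 bits

1.7168 bits


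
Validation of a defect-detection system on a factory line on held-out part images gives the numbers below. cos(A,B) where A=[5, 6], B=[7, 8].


A·B = 5·7 + 6·8 = 83
‖A‖ = √61 = 7.8102, ‖B‖ = √113 = 10.6301
cos = 83/(√61·√113) = 83/√6893 = 0.9997

0.9997


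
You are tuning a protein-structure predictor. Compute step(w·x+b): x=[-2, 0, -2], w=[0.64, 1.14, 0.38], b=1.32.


z = (-2)·(0.64) + (0)·(1.14) + (-2)·(0.38) + 1.32
  = -0.72
step(z) = 0 (z<0)

0


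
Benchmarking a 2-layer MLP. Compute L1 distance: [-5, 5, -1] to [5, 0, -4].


d = |-5-5| + |5-0| + |-1+ 4|
  = 10 + 5 + 3
  = 18

18


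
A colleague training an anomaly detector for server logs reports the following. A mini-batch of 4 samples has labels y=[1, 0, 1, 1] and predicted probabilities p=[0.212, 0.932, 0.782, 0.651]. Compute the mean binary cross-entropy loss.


L[0] = -ln(0.212) = 1.5512
L[1] = -ln(1-0.932) = -ln(0.068) = 2.6882
L[2] = -ln(0.782) = 0.2459
L[3] = -ln(0.651) = 0.4292
mean = (1.5512 + 2.6882 + 0.2459 + 0.4292)/4 = 1.2286

1.2286


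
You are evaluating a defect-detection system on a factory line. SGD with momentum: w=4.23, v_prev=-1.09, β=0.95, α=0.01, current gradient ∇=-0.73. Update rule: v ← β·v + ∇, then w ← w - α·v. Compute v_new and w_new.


v_new = 0.95·-1.09 - 0.73 = -1.0355 - 0.73 = -1.7655
w_new = 4.23 - 0.01·-1.7655 = 4.23 + 0.017655 = 4.247655

v_new=-1.7655, w_new=4.247655


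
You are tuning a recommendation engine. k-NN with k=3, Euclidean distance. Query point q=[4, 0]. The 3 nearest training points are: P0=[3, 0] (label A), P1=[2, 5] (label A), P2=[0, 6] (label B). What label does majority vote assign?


d(q,P0) = 1.0  (label A)
d(q,P1) = 5.3852  (label A)
d(q,P2) = 7.2111  (label B)
Votes: A=2, B=1
Majority → A

A


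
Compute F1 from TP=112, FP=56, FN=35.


Precision = 112/168 = 0.6667
Recall = 112/147 = 0.7619
F1 = 2·P·R/(P+R) = 2·TP/(2·TP+FP+FN) = 224/(224+56+35) = 224/315 = 0.7111

0.7111


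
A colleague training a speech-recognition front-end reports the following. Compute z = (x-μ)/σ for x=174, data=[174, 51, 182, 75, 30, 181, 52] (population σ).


μ = 106.4286, σ = 64.0332
z = (174 - 106.4286)/64.0332 = 1.0553

1.0553


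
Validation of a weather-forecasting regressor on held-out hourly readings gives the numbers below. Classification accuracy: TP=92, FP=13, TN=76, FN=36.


Accuracy = (TP+TN)/(TP+TN+FP+FN)
= (92+76)/(217)
= 168/217 = 77.42%

77.42%


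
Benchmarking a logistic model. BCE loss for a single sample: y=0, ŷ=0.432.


BCE = -[y·ln(p) + (1-y)·ln(1-p)]
= -0 - 1·ln(1-0.432)
= -ln(0.568) = 0.5656

0.5656


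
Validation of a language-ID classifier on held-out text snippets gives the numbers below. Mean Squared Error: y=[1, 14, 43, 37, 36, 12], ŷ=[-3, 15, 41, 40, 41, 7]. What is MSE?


Squared errors: (1+ 3)²=16, (14-15)²=1, (43-41)²=4, (37-40)²=9, (36-41)²=25, (12-7)²=25
Sum = 80
MSE = 80/6 = 40/3

40/3


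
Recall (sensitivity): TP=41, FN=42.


Recall = TP/(TP+FN)
= 41/(41+42)
= 41/83 = 49.4%

49.4%


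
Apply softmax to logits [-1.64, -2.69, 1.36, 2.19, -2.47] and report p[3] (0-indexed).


Exponentials: e^-1.64=0.194, e^-2.69=0.0679, e^1.36=3.8962, e^2.19=8.9352, e^-2.47=0.0846
Sum = 13.1779
Softmax = [0.0147, 0.0052, 0.2957, 0.678, 0.0064]
p[3] = 8.9352/13.1779 = 0.678

0.678


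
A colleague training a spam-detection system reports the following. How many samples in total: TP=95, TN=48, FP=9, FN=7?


Total = TP + TN + FP + FN
= 95 + 48 + 9 + 7
= 159
(Predicted positive: 104, predicted negative: 55)

159


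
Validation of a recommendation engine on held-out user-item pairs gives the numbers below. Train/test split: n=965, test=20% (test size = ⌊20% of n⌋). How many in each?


Test = ⌊965·20/100⌋ = 193
Train = 965 - 193 = 772

Train: 772, Test: 193


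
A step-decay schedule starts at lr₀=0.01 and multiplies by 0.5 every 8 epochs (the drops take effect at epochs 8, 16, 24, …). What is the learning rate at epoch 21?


n_drops = ⌊21/8⌋ = 2
lr = 0.01·0.5^2 = 0.01·0.25 = 0.0025

0.0025


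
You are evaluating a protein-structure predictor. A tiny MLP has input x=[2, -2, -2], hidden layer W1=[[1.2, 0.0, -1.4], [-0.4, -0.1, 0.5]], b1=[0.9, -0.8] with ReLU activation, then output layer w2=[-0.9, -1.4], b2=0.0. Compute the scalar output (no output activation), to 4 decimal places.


z1[0] = (1.2)·(2) + (0.0)·(-2) + (-1.4)·(-2) + 0.9 = 6.1
z1[1] = (-0.4)·(2) + (-0.1)·(-2) + (0.5)·(-2) - 0.8 = -2.4
h = ReLU(z1) = [6.1, 0.0]
output = (-0.9)·(6.1) + (-1.4)·(0.0) + 0.0 = -5.49

-5.49


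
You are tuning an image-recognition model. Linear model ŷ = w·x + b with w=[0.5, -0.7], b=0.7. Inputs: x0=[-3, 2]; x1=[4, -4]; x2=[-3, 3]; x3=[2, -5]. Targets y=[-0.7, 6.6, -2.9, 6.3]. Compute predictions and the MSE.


ŷ0 = (0.5)·(-3) + (-0.7)·(2) + 0.7 = -2.2
ŷ1 = (0.5)·(4) + (-0.7)·(-4) + 0.7 = 5.5
ŷ2 = (0.5)·(-3) + (-0.7)·(3) + 0.7 = -2.9
ŷ3 = (0.5)·(2) + (-0.7)·(-5) + 0.7 = 5.2
errors² = [2.25, 1.21, 0.0, 1.21]
MSE = 4.6700/4 = 1.1675

1.1675


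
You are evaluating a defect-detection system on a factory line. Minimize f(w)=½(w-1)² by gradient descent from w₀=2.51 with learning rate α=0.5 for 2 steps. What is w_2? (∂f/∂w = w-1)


step 1: grad = 2.51-1 = 1.51; w = 2.51 - 0.5·(1.51) = 1.755
step 2: grad = 1.755-1 = 0.755; w = 1.755 - 0.5·(0.755) = 1.3775

1.3775


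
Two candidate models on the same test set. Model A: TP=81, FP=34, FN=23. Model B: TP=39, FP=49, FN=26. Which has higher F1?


Model A: P=81/115=0.7043, R=81/104=0.7788, F1=2PR/(P+R)=2TP/(2TP+FP+FN)=162/219=0.7397
Model B: P=39/88=0.4432, R=39/65=0.6, F1=2PR/(P+R)=2TP/(2TP+FP+FN)=78/153=0.5098
0.7397 > 0.5098 → Model A

Model A


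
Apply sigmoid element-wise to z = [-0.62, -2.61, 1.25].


σ(-0.62) = 1/(1+e^0.62) = 0.3498
σ(-2.61) = 1/(1+e^2.61) = 0.0685
σ(1.25) = 1/(1+e^-1.25) = 0.7773
result = [0.3498, 0.0685, 0.7773]

[0.3498, 0.0685, 0.7773]


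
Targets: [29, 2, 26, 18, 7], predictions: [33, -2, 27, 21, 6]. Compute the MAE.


Absolute errors: |29-33|=4, |2+ 2|=4, |26-27|=1, |18-21|=3, |7-6|=1
Sum = 13
MAE = 13/5 = 13/5

13/5


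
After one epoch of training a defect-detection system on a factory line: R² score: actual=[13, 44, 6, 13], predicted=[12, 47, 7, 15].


ȳ = 19
SS_res = Σ(y-ŷ)² = 15
SS_tot = Σ(y-ȳ)² = 866
R² = 1 - SS_res/SS_tot = 1 - 0.0173 = 0.9827

0.9827


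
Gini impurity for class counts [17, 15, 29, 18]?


Probabilities: [17/79, 15/79, 29/79, 18/79] ≈ [0.2152, 0.1899, 0.3671, 0.2278]
Σpᵢ² = (289 + 225 + 841 + 324)/79² = 1679/6241
Gini = 1 - Σpᵢ² = 1 - 1679/6241 = 0.731

0.731


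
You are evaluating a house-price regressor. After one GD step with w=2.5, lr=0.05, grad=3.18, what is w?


w_new = w - α·∇
= 2.5 - 0.05·3.18
= 2.5 - 0.159
= 2.341

2.341


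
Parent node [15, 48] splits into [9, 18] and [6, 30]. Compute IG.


Parent = [15, 48], H_parent = 0.7919
H_left = 0.9183 (n=27), H_right = 0.65 (n=36)
H_children = (27/63)·0.9183 + (36/63)·0.65 = 0.765
IG = 0.7919 - 0.765 = 0.0269

0.0269


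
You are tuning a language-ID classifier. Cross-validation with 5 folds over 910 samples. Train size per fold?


Fold size = 910/5 = 182
Training per fold = 910 - 182 = 728

728


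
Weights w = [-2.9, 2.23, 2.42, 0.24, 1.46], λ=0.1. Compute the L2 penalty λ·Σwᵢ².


‖w‖₂² = (-2.9)² + (2.23)² + (2.42)² + (0.24)² + (1.46)²
     = 8.41 + 4.9729 + 5.8564 + 0.0576 + 2.1316
     = 21.4285
λ·‖w‖₂² = 0.1·21.4285 = 2.14285

2.14285


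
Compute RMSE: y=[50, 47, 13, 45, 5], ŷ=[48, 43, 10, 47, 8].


MSE = 42/5 = 8.4
RMSE = √(42/5) = 2.8983

2.8983


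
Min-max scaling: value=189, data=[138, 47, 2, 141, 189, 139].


min=2, max=189
(189-2)/(189-2) = 187/187 = 1.0

1.0


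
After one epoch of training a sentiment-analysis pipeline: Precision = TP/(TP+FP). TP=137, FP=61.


Precision = TP/(TP+FP)
= 137/(137+61)
= 137/198 = 69.19%

69.19%


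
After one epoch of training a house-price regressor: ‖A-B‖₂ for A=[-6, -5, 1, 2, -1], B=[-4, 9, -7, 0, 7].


d = √((-6+ 4)² + (-5-9)² + (1+ 7)² + (2-0)² + (-1-7)²)
  = √(4 + 196 + 64 + 4 + 64)
  = √332 = 18.2209

18.2209


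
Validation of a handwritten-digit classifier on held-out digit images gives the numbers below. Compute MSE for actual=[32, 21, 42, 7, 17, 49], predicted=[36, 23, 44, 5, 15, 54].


Squared errors: (32-36)²=16, (21-23)²=4, (42-44)²=4, (7-5)²=4, (17-15)²=4, (49-54)²=25
Sum = 57
MSE = 57/6 = 19/2

19/2


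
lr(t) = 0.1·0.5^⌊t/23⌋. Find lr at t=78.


n_drops = ⌊78/23⌋ = 3
lr = 0.1·0.5^3 = 0.1·0.125 = 0.0125

0.0125


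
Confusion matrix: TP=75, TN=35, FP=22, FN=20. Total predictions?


Total = TP + TN + FP + FN
= 75 + 35 + 22 + 20
= 152
(Predicted positive: 97, predicted negative: 55)

152


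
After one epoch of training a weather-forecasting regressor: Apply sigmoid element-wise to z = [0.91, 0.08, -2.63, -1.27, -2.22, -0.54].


σ(0.91) = 1/(1+e^-0.91) = 0.713
σ(0.08) = 1/(1+e^-0.08) = 0.52
σ(-2.63) = 1/(1+e^2.63) = 0.0672
σ(-1.27) = 1/(1+e^1.27) = 0.2193
σ(-2.22) = 1/(1+e^2.22) = 0.098
σ(-0.54) = 1/(1+e^0.54) = 0.3682
result = [0.713, 0.52, 0.0672, 0.2193, 0.098, 0.3682]

[0.713, 0.52, 0.0672, 0.2193, 0.098, 0.3682]


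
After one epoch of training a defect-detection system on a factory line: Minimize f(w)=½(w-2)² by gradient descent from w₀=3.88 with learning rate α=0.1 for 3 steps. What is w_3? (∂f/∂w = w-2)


step 1: grad = 3.88-2 = 1.88; w = 3.88 - 0.1·(1.88) = 3.692
step 2: grad = 3.692-2 = 1.692; w = 3.692 - 0.1·(1.692) = 3.5228
step 3: grad = 3.5228-2 = 1.5228; w = 3.5228 - 0.1·(1.5228) = 3.37052

3.37052


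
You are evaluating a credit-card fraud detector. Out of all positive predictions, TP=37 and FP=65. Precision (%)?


Precision = TP/(TP+FP)
= 37/(37+65)
= 37/102 = 36.27%

36.27%


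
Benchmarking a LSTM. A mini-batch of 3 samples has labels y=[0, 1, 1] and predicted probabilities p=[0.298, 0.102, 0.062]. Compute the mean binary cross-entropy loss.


L[0] = -ln(1-0.298) = -ln(0.702) = 0.3538
L[1] = -ln(0.102) = 2.2828
L[2] = -ln(0.062) = 2.7806
mean = (0.3538 + 2.2828 + 2.7806)/3 = 1.8057

1.8057


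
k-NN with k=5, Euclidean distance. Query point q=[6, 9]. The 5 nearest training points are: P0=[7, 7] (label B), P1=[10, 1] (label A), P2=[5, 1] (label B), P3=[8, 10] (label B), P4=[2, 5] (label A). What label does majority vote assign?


d(q,P0) = 2.2361  (label B)
d(q,P1) = 8.9443  (label A)
d(q,P2) = 8.0623  (label B)
d(q,P3) = 2.2361  (label B)
d(q,P4) = 5.6569  (label A)
Votes: A=2, B=3
Majority → B

B


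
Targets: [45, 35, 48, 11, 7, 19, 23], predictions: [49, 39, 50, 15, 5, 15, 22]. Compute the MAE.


Absolute errors: |45-49|=4, |35-39|=4, |48-50|=2, |11-15|=4, |7-5|=2, |19-15|=4, |23-22|=1
Sum = 21
MAE = 21/7 = 3

3


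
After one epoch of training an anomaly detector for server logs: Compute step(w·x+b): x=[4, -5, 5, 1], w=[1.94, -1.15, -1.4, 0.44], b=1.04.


z = (4)·(1.94) + (-5)·(-1.15) + (5)·(-1.4) + (1)·(0.44) + 1.04
  = 7.99
step(z) = 1 (z≥0)

1


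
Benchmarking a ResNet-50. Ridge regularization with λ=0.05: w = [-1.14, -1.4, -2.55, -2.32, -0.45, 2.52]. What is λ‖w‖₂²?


‖w‖₂² = (-1.14)² + (-1.4)² + (-2.55)² + (-2.32)² + (-0.45)² + (2.52)²
     = 1.2996 + 1.96 + 6.5025 + 5.3824 + 0.2025 + 6.3504
     = 21.6974
λ·‖w‖₂² = 0.05·21.6974 = 1.08487

1.08487


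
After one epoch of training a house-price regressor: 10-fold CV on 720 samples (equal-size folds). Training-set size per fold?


Fold size = 720/10 = 72
Training per fold = 720 - 72 = 648

648


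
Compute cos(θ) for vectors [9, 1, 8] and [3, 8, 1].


A·B = 9·3 + 1·8 + 8·1 = 43
‖A‖ = √146 = 12.083, ‖B‖ = √74 = 8.6023
cos = 43/(√146·√74) = 43/√10804 = 0.4137

0.4137


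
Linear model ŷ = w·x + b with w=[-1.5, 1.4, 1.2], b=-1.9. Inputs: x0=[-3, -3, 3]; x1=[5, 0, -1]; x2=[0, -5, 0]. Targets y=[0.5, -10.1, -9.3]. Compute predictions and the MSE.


ŷ0 = (-1.5)·(-3) + (1.4)·(-3) + (1.2)·(3) - 1.9 = 2.0
ŷ1 = (-1.5)·(5) + (1.4)·(0) + (1.2)·(-1) - 1.9 = -10.6
ŷ2 = (-1.5)·(0) + (1.4)·(-5) + (1.2)·(0) - 1.9 = -8.9
errors² = [2.25, 0.25, 0.16]
MSE = 2.6600/3 = 0.8867

0.8867


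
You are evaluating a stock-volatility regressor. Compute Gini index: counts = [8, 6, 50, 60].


Probabilities: [8/124, 6/124, 50/124, 60/124] ≈ [0.0645, 0.0484, 0.4032, 0.4839]
Σpᵢ² = (64 + 36 + 2500 + 3600)/124² = 6200/15376
Gini = 1 - Σpᵢ² = 1 - 6200/15376 = 0.5968

0.5968


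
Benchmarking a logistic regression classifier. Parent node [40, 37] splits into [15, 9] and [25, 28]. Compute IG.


Parent = [40, 37], H_parent = 0.9989
H_left = 0.9544 (n=24), H_right = 0.9977 (n=53)
H_children = (24/77)·0.9544 + (53/77)·0.9977 = 0.9842
IG = 0.9989 - 0.9842 = 0.0147

0.0147


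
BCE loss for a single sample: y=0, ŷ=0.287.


BCE = -[y·ln(p) + (1-y)·ln(1-p)]
= -0 - 1·ln(1-0.287)
= -ln(0.713) = 0.3383

0.3383


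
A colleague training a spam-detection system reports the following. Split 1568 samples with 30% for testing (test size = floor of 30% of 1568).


Test = ⌊1568·30/100⌋ = 470
Train = 1568 - 470 = 1098

Train: 1098, Test: 470


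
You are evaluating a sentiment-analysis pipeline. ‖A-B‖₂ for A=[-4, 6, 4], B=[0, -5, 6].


d = √((-4-0)² + (6+ 5)² + (4-6)²)
  = √(16 + 121 + 4)
  = √141 = 11.8743

11.8743


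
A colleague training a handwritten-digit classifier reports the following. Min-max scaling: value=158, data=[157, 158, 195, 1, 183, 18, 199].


min=1, max=199
(158-1)/(199-1) = 157/198 = 0.7929

0.7929


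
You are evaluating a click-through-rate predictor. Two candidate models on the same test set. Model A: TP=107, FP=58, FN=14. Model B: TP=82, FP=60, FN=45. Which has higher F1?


Model A: P=107/165=0.6485, R=107/121=0.8843, F1=2PR/(P+R)=2TP/(2TP+FP+FN)=214/286=0.7483
Model B: P=82/142=0.5775, R=82/127=0.6457, F1=2PR/(P+R)=2TP/(2TP+FP+FN)=164/269=0.6097
0.7483 > 0.6097 → Model A

Model A


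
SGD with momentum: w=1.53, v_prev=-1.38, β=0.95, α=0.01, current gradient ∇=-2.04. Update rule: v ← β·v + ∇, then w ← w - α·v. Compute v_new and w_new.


v_new = 0.95·-1.38 - 2.04 = -1.311 - 2.04 = -3.351
w_new = 1.53 - 0.01·-3.351 = 1.53 + 0.03351 = 1.56351

v_new=-3.351, w_new=1.56351


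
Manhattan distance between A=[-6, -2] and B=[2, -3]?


d = |-6-2| + |-2+ 3|
  = 8 + 1
  = 9

9


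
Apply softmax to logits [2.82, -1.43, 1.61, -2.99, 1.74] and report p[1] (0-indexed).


Exponentials: e^2.82=16.7769, e^-1.43=0.2393, e^1.61=5.0028, e^-2.99=0.0503, e^1.74=5.6973
Sum = 27.7666
Softmax = [0.6042, 0.0086, 0.1802, 0.0018, 0.2052]
p[1] = 0.2393/27.7666 = 0.0086

0.0086


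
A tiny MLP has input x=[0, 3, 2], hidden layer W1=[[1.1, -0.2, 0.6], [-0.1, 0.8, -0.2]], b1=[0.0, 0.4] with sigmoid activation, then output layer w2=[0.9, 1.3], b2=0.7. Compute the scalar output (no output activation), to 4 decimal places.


z1[0] = (1.1)·(0) + (-0.2)·(3) + (0.6)·(2) + 0.0 = 0.6
z1[1] = (-0.1)·(0) + (0.8)·(3) + (-0.2)·(2) + 0.4 = 2.4
h = sigmoid(z1) = [0.6457, 0.9168]
output = (0.9)·(0.6457) + (1.3)·(0.9168) + 0.7 = 2.473

2.473


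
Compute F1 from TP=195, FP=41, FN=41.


Precision = 195/236 = 0.8263
Recall = 195/236 = 0.8263
F1 = 2·P·R/(P+R) = 2·TP/(2·TP+FP+FN) = 390/(390+41+41) = 390/472 = 0.8263

0.8263


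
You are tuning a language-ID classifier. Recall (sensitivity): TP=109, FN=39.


Recall = TP/(TP+FN)
= 109/(109+39)
= 109/148 = 73.65%

73.65%


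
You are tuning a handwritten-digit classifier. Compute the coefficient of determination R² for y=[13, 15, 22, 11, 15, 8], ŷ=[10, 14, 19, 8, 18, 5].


ȳ = 14
SS_res = Σ(y-ŷ)² = 46
SS_tot = Σ(y-ȳ)² = 112
R² = 1 - SS_res/SS_tot = 1 - 0.4107 = 0.5893

0.5893


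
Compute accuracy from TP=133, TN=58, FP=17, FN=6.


Accuracy = (TP+TN)/(TP+TN+FP+FN)
= (133+58)/(214)
= 191/214 = 89.25%

89.25%


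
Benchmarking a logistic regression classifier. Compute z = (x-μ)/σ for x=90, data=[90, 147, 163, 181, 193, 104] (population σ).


μ = 146.3333, σ = 37.9107
z = (90 - 146.3333)/37.9107 = -1.4859

-1.4859


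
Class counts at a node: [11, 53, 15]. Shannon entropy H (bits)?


Probabilities: [11/79, 53/79, 15/79] ≈ [0.1392, 0.6709, 0.1899]
H = -((11/79)·log₂(11/79) + (53/79)·log₂(53/79) + (15/79)·log₂(15/79))
  = 1.2375 bits

1.2375 bits


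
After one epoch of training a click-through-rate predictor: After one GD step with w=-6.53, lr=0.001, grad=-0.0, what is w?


w_new = w - α·∇
= -6.53 - 0.001·-0.0
= -6.53 - 0
= -6.53

-6.53


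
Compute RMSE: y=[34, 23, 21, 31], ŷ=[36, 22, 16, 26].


MSE = 55/4 = 13.75
RMSE = √(55/4) = 3.7081

3.7081


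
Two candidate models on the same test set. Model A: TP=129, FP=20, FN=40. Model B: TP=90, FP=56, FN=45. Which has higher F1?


Model A: P=129/149=0.8658, R=129/169=0.7633, F1=2PR/(P+R)=2TP/(2TP+FP+FN)=258/318=0.8113
Model B: P=90/146=0.6164, R=90/135=0.6667, F1=2PR/(P+R)=2TP/(2TP+FP+FN)=180/281=0.6406
0.8113 > 0.6406 → Model A

Model A


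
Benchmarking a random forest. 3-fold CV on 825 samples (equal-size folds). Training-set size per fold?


Fold size = 825/3 = 275
Training per fold = 825 - 275 = 550

550


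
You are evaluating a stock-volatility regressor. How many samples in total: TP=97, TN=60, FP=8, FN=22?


Total = TP + TN + FP + FN
= 97 + 60 + 8 + 22
= 187
(Predicted positive: 105, predicted negative: 82)

187


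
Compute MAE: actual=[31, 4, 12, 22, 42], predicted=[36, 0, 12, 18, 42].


Absolute errors: |31-36|=5, |4-0|=4, |12-12|=0, |22-18|=4, |42-42|=0
Sum = 13
MAE = 13/5 = 13/5

13/5


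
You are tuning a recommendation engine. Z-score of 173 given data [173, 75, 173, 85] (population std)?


μ = 126.5, σ = 46.6342
z = (173 - 126.5)/46.6342 = 0.9971

0.9971


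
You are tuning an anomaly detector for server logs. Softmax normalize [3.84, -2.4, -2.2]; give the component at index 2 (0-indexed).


Exponentials: e^3.84=46.5255, e^-2.4=0.0907, e^-2.2=0.1108
Sum = 46.727
Softmax = [0.9957, 0.0019, 0.0024]
p[2] = 0.1108/46.727 = 0.0024

0.0024


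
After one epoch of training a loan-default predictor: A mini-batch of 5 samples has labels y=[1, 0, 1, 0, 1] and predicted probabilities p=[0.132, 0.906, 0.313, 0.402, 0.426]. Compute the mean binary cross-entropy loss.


L[0] = -ln(0.132) = 2.025
L[1] = -ln(1-0.906) = -ln(0.094) = 2.3645
L[2] = -ln(0.313) = 1.1616
L[3] = -ln(1-0.402) = -ln(0.598) = 0.5142
L[4] = -ln(0.426) = 0.8533
mean = (2.025 + 2.3645 + 1.1616 + 0.5142 + 0.8533)/5 = 1.3837

1.3837


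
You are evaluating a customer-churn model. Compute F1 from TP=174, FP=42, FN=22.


Precision = 174/216 = 0.8056
Recall = 174/196 = 0.8878
F1 = 2·P·R/(P+R) = 2·TP/(2·TP+FP+FN) = 348/(348+42+22) = 348/412 = 0.8447

0.8447


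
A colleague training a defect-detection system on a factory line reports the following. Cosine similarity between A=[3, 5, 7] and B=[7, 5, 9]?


A·B = 3·7 + 5·5 + 7·9 = 109
‖A‖ = √83 = 9.1104, ‖B‖ = √155 = 12.4499
cos = 109/(√83·√155) = 109/√12865 = 0.961

0.961


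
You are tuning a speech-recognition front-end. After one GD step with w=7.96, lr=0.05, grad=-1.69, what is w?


w_new = w - α·∇
= 7.96 - 0.05·-1.69
= 7.96 + 0.0845
= 8.0445

8.0445


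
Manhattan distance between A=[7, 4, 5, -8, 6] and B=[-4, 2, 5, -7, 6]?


d = |7+ 4| + |4-2| + |5-5| + |-8+ 7| + |6-6|
  = 11 + 2 + 0 + 1 + 0
  = 14

14


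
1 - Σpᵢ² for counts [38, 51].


Probabilities: [38/89, 51/89] ≈ [0.427, 0.573]
Σpᵢ² = (1444 + 2601)/89² = 4045/7921
Gini = 1 - Σpᵢ² = 1 - 4045/7921 = 0.4893

0.4893


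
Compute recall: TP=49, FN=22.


Recall = TP/(TP+FN)
= 49/(49+22)
= 49/71 = 69.01%

69.01%


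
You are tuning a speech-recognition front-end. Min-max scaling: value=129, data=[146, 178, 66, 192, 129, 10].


min=10, max=192
(129-10)/(192-10) = 119/182 = 0.6538

0.6538


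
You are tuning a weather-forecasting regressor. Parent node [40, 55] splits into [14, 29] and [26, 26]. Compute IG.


Parent = [40, 55], H_parent = 0.9819
H_left = 0.9103 (n=43), H_right = 1 (n=52)
H_children = (43/95)·0.9103 + (52/95)·1 = 0.9594
IG = 0.9819 - 0.9594 = 0.0225

0.0225


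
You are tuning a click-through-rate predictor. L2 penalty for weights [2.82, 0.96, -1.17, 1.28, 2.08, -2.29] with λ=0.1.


‖w‖₂² = (2.82)² + (0.96)² + (-1.17)² + (1.28)² + (2.08)² + (-2.29)²
     = 7.9524 + 0.9216 + 1.3689 + 1.6384 + 4.3264 + 5.2441
     = 21.4518
λ·‖w‖₂² = 0.1·21.4518 = 2.14518

2.14518


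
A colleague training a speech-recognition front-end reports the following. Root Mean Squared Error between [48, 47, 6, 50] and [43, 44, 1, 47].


MSE = 68/4 = 17
RMSE = √(68/4) = 4.1231

4.1231


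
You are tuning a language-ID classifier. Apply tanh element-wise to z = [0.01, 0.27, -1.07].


tanh(0.01) = 0.01
tanh(0.27) = 0.2636
tanh(-1.07) = -0.7895
result = [0.01, 0.2636, -0.7895]

[0.01, 0.2636, -0.7895]


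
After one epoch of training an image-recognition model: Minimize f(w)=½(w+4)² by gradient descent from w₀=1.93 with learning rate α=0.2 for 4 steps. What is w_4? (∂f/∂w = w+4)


step 1: grad = 1.93+4 = 5.93; w = 1.93 - 0.2·(5.93) = 0.744
step 2: grad = 0.744+4 = 4.744; w = 0.744 - 0.2·(4.744) = -0.2048
step 3: grad = -0.2048+4 = 3.7952; w = -0.2048 - 0.2·(3.7952) = -0.96384
step 4: grad = -0.96384+4 = 3.03616; w = -0.96384 - 0.2·(3.03616) = -1.571072

-1.571072


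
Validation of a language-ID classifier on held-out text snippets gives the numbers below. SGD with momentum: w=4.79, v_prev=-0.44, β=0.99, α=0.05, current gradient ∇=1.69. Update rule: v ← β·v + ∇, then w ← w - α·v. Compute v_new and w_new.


v_new = 0.99·-0.44 + 1.69 = -0.4356 + 1.69 = 1.2544
w_new = 4.79 - 0.05·1.2544 = 4.79 - 0.06272 = 4.72728

v_new=1.2544, w_new=4.72728


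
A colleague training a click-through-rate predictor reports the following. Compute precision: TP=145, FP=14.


Precision = TP/(TP+FP)
= 145/(145+14)
= 145/159 = 91.19%

91.19%


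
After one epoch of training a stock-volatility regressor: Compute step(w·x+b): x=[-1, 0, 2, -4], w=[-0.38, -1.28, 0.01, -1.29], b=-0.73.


z = (-1)·(-0.38) + (0)·(-1.28) + (2)·(0.01) + (-4)·(-1.29) - 0.73
  = 4.83
step(z) = 1 (z≥0)

1


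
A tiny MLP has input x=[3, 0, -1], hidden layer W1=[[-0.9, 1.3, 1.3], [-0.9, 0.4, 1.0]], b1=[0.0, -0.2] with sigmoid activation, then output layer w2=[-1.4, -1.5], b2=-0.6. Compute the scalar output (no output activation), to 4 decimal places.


z1[0] = (-0.9)·(3) + (1.3)·(0) + (1.3)·(-1) + 0.0 = -4.0
z1[1] = (-0.9)·(3) + (0.4)·(0) + (1.0)·(-1) - 0.2 = -3.9
h = sigmoid(z1) = [0.018, 0.0198]
output = (-1.4)·(0.018) + (-1.5)·(0.0198) - 0.6 = -0.6549

-0.6549


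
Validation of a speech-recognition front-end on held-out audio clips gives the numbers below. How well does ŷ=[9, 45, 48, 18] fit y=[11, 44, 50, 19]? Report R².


ȳ = 31
SS_res = Σ(y-ŷ)² = 10
SS_tot = Σ(y-ȳ)² = 1074
R² = 1 - SS_res/SS_tot = 1 - 0.0093 = 0.9907

0.9907


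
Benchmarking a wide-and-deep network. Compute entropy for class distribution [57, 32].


Probabilities: [57/89, 32/89] ≈ [0.6404, 0.3596]
H = -((57/89)·log₂(57/89) + (32/89)·log₂(32/89))
  = 0.9423 bits

0.9423 bits


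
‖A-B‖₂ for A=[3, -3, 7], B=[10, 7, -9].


d = √((3-10)² + (-3-7)² + (7+ 9)²)
  = √(49 + 100 + 256)
  = √405 = 20.1246

20.1246


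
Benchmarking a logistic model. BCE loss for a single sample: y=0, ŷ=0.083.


BCE = -[y·ln(p) + (1-y)·ln(1-p)]
= -0 - 1·ln(1-0.083)
= -ln(0.917) = 0.0866

0.0866


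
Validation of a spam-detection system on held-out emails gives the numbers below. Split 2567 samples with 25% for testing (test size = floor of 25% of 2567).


Test = ⌊2567·25/100⌋ = 641
Train = 2567 - 641 = 1926

Train: 1926, Test: 641


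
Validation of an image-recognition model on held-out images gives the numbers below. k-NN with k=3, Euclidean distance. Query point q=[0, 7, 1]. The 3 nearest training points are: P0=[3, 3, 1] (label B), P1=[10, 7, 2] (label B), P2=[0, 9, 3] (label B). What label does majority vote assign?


d(q,P0) = 5.0  (label B)
d(q,P1) = 10.0499  (label B)
d(q,P2) = 2.8284  (label B)
Votes: A=0, B=3
Majority → B

B


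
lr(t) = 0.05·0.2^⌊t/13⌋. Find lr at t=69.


n_drops = ⌊69/13⌋ = 5
lr = 0.05·0.2^5 = 0.05·0.00032 = 0.000016

0.000016


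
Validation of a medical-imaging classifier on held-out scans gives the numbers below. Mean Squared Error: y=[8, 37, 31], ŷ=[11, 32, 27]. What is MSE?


Squared errors: (8-11)²=9, (37-32)²=25, (31-27)²=16
Sum = 50
MSE = 50/3 = 50/3

50/3


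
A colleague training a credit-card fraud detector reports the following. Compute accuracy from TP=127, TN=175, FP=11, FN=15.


Accuracy = (TP+TN)/(TP+TN+FP+FN)
= (127+175)/(328)
= 302/328 = 92.07%

92.07%


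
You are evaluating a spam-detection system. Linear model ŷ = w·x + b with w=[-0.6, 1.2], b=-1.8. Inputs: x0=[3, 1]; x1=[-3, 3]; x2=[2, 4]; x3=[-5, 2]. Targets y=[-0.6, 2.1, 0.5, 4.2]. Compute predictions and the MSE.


ŷ0 = (-0.6)·(3) + (1.2)·(1) - 1.8 = -2.4
ŷ1 = (-0.6)·(-3) + (1.2)·(3) - 1.8 = 3.6
ŷ2 = (-0.6)·(2) + (1.2)·(4) - 1.8 = 1.8
ŷ3 = (-0.6)·(-5) + (1.2)·(2) - 1.8 = 3.6
errors² = [3.24, 2.25, 1.69, 0.36]
MSE = 7.5400/4 = 1.885

1.885


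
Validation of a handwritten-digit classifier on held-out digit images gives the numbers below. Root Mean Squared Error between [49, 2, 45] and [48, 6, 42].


MSE = 26/3 = 8.6667
RMSE = √(26/3) = 2.9439

2.9439


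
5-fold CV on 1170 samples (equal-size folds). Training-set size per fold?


Fold size = 1170/5 = 234
Training per fold = 1170 - 234 = 936

936


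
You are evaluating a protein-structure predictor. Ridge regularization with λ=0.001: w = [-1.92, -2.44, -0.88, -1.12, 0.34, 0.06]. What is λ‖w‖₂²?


‖w‖₂² = (-1.92)² + (-2.44)² + (-0.88)² + (-1.12)² + (0.34)² + (0.06)²
     = 3.6864 + 5.9536 + 0.7744 + 1.2544 + 0.1156 + 0.0036
     = 11.788
λ·‖w‖₂² = 0.001·11.788 = 0.011788

0.011788


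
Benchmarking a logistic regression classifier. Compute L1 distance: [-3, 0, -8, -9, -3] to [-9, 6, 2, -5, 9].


d = |-3+ 9| + |0-6| + |-8-2| + |-9+ 5| + |-3-9|
  = 6 + 6 + 10 + 4 + 12
  = 38

38


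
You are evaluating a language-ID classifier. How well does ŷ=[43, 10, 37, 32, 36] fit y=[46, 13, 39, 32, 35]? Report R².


ȳ = 33
SS_res = Σ(y-ŷ)² = 23
SS_tot = Σ(y-ȳ)² = 610
R² = 1 - SS_res/SS_tot = 1 - 0.0377 = 0.9623

0.9623


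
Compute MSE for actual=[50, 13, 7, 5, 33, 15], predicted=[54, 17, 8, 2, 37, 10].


Squared errors: (50-54)²=16, (13-17)²=16, (7-8)²=1, (5-2)²=9, (33-37)²=16, (15-10)²=25
Sum = 83
MSE = 83/6 = 83/6

83/6


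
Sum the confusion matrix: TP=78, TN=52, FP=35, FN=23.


Total = TP + TN + FP + FN
= 78 + 52 + 35 + 23
= 188
(Predicted positive: 113, predicted negative: 75)

188


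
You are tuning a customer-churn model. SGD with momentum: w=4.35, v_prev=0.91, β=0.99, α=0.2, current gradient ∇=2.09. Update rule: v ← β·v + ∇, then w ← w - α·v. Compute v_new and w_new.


v_new = 0.99·0.91 + 2.09 = 0.9009 + 2.09 = 2.9909
w_new = 4.35 - 0.2·2.9909 = 4.35 - 0.59818 = 3.75182

v_new=2.9909, w_new=3.75182


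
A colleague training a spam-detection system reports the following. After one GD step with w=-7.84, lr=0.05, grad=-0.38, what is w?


w_new = w - α·∇
= -7.84 - 0.05·-0.38
= -7.84 + 0.019
= -7.821

-7.821


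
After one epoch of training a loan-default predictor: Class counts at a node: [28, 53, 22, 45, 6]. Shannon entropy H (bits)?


Probabilities: [28/154, 53/154, 22/154, 45/154, 6/154] ≈ [0.1818, 0.3442, 0.1429, 0.2922, 0.039]
H = -((28/154)·log₂(28/154) + (53/154)·log₂(53/154) + (22/154)·log₂(22/154) + (45/154)·log₂(45/154) + (6/154)·log₂(6/154))
  = 2.0789 bits

2.0789 bits


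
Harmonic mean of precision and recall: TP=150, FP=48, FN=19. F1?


Precision = 150/198 = 0.7576
Recall = 150/169 = 0.8876
F1 = 2·P·R/(P+R) = 2·TP/(2·TP+FP+FN) = 300/(300+48+19) = 300/367 = 0.8174

0.8174


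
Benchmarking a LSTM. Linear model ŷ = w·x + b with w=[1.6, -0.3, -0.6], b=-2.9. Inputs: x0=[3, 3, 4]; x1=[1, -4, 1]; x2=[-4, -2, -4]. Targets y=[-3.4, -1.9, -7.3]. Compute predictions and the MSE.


ŷ0 = (1.6)·(3) + (-0.3)·(3) + (-0.6)·(4) - 2.9 = -1.4
ŷ1 = (1.6)·(1) + (-0.3)·(-4) + (-0.6)·(1) - 2.9 = -0.7
ŷ2 = (1.6)·(-4) + (-0.3)·(-2) + (-0.6)·(-4) - 2.9 = -6.3
errors² = [4.0, 1.44, 1.0]
MSE = 6.4400/3 = 2.1467

2.1467


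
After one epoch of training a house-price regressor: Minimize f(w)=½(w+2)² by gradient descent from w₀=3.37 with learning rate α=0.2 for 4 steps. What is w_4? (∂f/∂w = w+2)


step 1: grad = 3.37+2 = 5.37; w = 3.37 - 0.2·(5.37) = 2.296
step 2: grad = 2.296+2 = 4.296; w = 2.296 - 0.2·(4.296) = 1.4368
step 3: grad = 1.4368+2 = 3.4368; w = 1.4368 - 0.2·(3.4368) = 0.74944
step 4: grad = 0.74944+2 = 2.74944; w = 0.74944 - 0.2·(2.74944) = 0.199552

0.199552


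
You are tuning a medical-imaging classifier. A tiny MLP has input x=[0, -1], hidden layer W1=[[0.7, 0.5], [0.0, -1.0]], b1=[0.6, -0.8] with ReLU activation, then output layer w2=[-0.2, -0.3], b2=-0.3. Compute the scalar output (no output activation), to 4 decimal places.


z1[0] = (0.7)·(0) + (0.5)·(-1) + 0.6 = 0.1
z1[1] = (0.0)·(0) + (-1.0)·(-1) - 0.8 = 0.2
h = ReLU(z1) = [0.1, 0.2]
output = (-0.2)·(0.1) + (-0.3)·(0.2) - 0.3 = -0.38

-0.38


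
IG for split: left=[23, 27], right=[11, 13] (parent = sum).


Parent = [34, 40], H_parent = 0.9953
H_left = 0.9954 (n=50), H_right = 0.995 (n=24)
H_children = (50/74)·0.9954 + (24/74)·0.995 = 0.9953
IG = 0.9953 - 0.9953 = 0.0

0.0


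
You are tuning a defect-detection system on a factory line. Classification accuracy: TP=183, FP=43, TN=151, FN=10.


Accuracy = (TP+TN)/(TP+TN+FP+FN)
= (183+151)/(387)
= 334/387 = 86.3%

86.3%


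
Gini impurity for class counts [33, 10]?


Probabilities: [33/43, 10/43] ≈ [0.7674, 0.2326]
Σpᵢ² = (1089 + 100)/43² = 1189/1849
Gini = 1 - Σpᵢ² = 1 - 1189/1849 = 0.3569

0.3569


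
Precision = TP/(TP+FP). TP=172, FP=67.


Precision = TP/(TP+FP)
= 172/(172+67)
= 172/239 = 71.97%

71.97%


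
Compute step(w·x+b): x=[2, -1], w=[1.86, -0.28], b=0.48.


z = (2)·(1.86) + (-1)·(-0.28) + 0.48
  = 4.48
step(z) = 1 (z≥0)

1


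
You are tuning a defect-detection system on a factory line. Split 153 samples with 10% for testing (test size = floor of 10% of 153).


Test = ⌊153·10/100⌋ = 15
Train = 153 - 15 = 138

Train: 138, Test: 15


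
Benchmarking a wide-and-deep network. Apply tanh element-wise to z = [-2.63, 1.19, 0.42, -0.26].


tanh(-2.63) = -0.9897
tanh(1.19) = 0.8306
tanh(0.42) = 0.3969
tanh(-0.26) = -0.2543
result = [-0.9897, 0.8306, 0.3969, -0.2543]

[-0.9897, 0.8306, 0.3969, -0.2543]


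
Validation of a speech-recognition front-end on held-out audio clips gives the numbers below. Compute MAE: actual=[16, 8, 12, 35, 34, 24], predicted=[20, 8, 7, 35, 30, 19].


Absolute errors: |16-20|=4, |8-8|=0, |12-7|=5, |35-35|=0, |34-30|=4, |24-19|=5
Sum = 18
MAE = 18/6 = 3

3


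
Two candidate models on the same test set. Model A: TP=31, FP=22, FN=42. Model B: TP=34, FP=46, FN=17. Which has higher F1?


Model A: P=31/53=0.5849, R=31/73=0.4247, F1=2PR/(P+R)=2TP/(2TP+FP+FN)=62/126=0.4921
Model B: P=34/80=0.425, R=34/51=0.6667, F1=2PR/(P+R)=2TP/(2TP+FP+FN)=68/131=0.5191
0.4921 < 0.5191 → Model B

Model B


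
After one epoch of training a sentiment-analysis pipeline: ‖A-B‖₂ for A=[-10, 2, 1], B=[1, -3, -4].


d = √((-10-1)² + (2+ 3)² + (1+ 4)²)
  = √(121 + 25 + 25)
  = √171 = 13.0767

13.0767


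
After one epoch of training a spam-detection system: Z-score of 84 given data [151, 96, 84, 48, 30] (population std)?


μ = 81.8, σ = 42.0019
z = (84 - 81.8)/42.0019 = 0.0524

0.0524


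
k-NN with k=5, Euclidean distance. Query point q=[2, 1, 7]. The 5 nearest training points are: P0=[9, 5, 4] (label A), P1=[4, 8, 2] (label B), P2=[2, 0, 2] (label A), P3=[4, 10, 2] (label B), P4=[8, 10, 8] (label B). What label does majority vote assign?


d(q,P0) = 8.6023  (label A)
d(q,P1) = 8.8318  (label B)
d(q,P2) = 5.099  (label A)
d(q,P3) = 10.4881  (label B)
d(q,P4) = 10.8628  (label B)
Votes: A=2, B=3
Majority → B

B


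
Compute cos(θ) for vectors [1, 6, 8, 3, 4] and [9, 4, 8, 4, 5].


A·B = 1·9 + 6·4 + 8·8 + 3·4 + 4·5 = 129
‖A‖ = √126 = 11.225, ‖B‖ = √202 = 14.2127
cos = 129/(√126·√202) = 129/√25452 = 0.8086

0.8086


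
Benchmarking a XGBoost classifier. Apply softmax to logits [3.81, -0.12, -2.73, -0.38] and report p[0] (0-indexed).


Exponentials: e^3.81=45.1504, e^-0.12=0.8869, e^-2.73=0.0652, e^-0.38=0.6839
Sum = 46.7864
Softmax = [0.965, 0.019, 0.0014, 0.0146]
p[0] = 45.1504/46.7864 = 0.965

0.965


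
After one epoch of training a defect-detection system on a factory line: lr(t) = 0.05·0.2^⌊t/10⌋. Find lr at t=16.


n_drops = ⌊16/10⌋ = 1
lr = 0.05·0.2^1 = 0.05·0.2 = 0.01

0.01


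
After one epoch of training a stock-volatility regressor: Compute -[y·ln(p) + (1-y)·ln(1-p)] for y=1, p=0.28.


BCE = -[y·ln(p) + (1-y)·ln(1-p)]
= -1·ln(0.28) - 0
= -ln(0.28) = 1.273

1.273


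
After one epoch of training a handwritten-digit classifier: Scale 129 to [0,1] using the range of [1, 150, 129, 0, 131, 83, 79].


min=0, max=150
(129-0)/(150-0) = 129/150 = 0.86

0.86


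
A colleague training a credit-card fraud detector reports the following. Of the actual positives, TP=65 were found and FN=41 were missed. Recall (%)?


Recall = TP/(TP+FN)
= 65/(65+41)
= 65/106 = 61.32%

61.32%


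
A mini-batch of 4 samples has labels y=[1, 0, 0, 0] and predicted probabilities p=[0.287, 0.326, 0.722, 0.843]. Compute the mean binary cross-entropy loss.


L[0] = -ln(0.287) = 1.2483
L[1] = -ln(1-0.326) = -ln(0.674) = 0.3945
L[2] = -ln(1-0.722) = -ln(0.278) = 1.2801
L[3] = -ln(1-0.843) = -ln(0.157) = 1.8515
mean = (1.2483 + 0.3945 + 1.2801 + 1.8515)/4 = 1.1936

1.1936


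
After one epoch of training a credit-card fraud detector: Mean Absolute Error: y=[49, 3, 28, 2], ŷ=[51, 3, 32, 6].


Absolute errors: |49-51|=2, |3-3|=0, |28-32|=4, |2-6|=4
Sum = 10
MAE = 10/4 = 5/2

5/2


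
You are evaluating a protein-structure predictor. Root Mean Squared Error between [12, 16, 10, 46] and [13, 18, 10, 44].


MSE = 9/4 = 2.25
RMSE = √(9/4) = 1.5

1.5


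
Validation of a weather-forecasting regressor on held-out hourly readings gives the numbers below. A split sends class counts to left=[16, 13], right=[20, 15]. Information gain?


Parent = [36, 28], H_parent = 0.9887
H_left = 0.9923 (n=29), H_right = 0.9852 (n=35)
H_children = (29/64)·0.9923 + (35/64)·0.9852 = 0.9884
IG = 0.9887 - 0.9884 = 0.0003

0.0003


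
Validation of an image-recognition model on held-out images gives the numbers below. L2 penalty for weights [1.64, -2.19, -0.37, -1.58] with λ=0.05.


‖w‖₂² = (1.64)² + (-2.19)² + (-0.37)² + (-1.58)²
     = 2.6896 + 4.7961 + 0.1369 + 2.4964
     = 10.119
λ·‖w‖₂² = 0.05·10.119 = 0.50595

0.50595


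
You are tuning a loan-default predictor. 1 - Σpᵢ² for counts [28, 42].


Probabilities: [28/70, 42/70] ≈ [0.4, 0.6]
Σpᵢ² = (784 + 1764)/70² = 2548/4900
Gini = 1 - Σpᵢ² = 1 - 2548/4900 = 0.48

0.48


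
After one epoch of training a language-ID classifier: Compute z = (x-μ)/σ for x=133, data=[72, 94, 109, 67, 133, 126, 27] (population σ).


μ = 89.7143, σ = 34.5242
z = (133 - 89.7143)/34.5242 = 1.2538

1.2538


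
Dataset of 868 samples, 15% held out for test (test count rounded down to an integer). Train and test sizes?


Test = ⌊868·15/100⌋ = 130
Train = 868 - 130 = 738

Train: 738, Test: 130


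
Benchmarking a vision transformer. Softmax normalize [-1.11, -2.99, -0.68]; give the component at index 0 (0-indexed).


Exponentials: e^-1.11=0.3296, e^-2.99=0.0503, e^-0.68=0.5066
Sum = 0.8865
Softmax = [0.3718, 0.0567, 0.5715]
p[0] = 0.3296/0.8865 = 0.3718

0.3718


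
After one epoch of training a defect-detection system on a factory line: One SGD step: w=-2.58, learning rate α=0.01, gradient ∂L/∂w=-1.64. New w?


w_new = w - α·∇
= -2.58 - 0.01·-1.64
= -2.58 + 0.0164
= -2.5636

-2.5636


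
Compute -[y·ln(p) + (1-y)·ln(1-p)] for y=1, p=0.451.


BCE = -[y·ln(p) + (1-y)·ln(1-p)]
= -1·ln(0.451) - 0
= -ln(0.451) = 0.7963

0.7963


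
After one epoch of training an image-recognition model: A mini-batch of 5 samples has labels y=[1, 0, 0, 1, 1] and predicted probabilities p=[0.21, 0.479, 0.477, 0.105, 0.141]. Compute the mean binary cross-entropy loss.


L[0] = -ln(0.21) = 1.5606
L[1] = -ln(1-0.479) = -ln(0.521) = 0.652
L[2] = -ln(1-0.477) = -ln(0.523) = 0.6482
L[3] = -ln(0.105) = 2.2538
L[4] = -ln(0.141) = 1.959
mean = (1.5606 + 0.652 + 0.6482 + 2.2538 + 1.959)/5 = 1.4147

1.4147


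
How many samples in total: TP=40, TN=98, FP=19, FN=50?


Total = TP + TN + FP + FN
= 40 + 98 + 19 + 50
= 207
(Predicted positive: 59, predicted negative: 148)

207


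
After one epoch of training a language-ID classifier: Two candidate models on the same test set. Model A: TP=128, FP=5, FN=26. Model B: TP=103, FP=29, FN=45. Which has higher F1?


Model A: P=128/133=0.9624, R=128/154=0.8312, F1=2PR/(P+R)=2TP/(2TP+FP+FN)=256/287=0.892
Model B: P=103/132=0.7803, R=103/148=0.6959, F1=2PR/(P+R)=2TP/(2TP+FP+FN)=206/280=0.7357
0.892 > 0.7357 → Model A

Model A


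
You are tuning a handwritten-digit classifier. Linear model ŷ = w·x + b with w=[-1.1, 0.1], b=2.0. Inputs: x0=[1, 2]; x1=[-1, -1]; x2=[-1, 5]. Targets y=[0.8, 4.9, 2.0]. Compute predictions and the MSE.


ŷ0 = (-1.1)·(1) + (0.1)·(2) + 2.0 = 1.1
ŷ1 = (-1.1)·(-1) + (0.1)·(-1) + 2.0 = 3.0
ŷ2 = (-1.1)·(-1) + (0.1)·(5) + 2.0 = 3.6
errors² = [0.09, 3.61, 2.56]
MSE = 6.2600/3 = 2.0867

2.0867


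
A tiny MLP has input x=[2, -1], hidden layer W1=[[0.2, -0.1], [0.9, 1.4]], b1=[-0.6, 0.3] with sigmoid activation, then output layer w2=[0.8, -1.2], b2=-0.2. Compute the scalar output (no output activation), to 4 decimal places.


z1[0] = (0.2)·(2) + (-0.1)·(-1) - 0.6 = -0.1
z1[1] = (0.9)·(2) + (1.4)·(-1) + 0.3 = 0.7
h = sigmoid(z1) = [0.475, 0.6682]
output = (0.8)·(0.475) + (-1.2)·(0.6682) - 0.2 = -0.6218

-0.6218


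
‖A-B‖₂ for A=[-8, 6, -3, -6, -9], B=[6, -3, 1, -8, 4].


d = √((-8-6)² + (6+ 3)² + (-3-1)² + (-6+ 8)² + (-9-4)²)
  = √(196 + 81 + 16 + 4 + 169)
  = √466 = 21.587

21.587


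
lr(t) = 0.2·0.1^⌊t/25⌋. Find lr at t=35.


n_drops = ⌊35/25⌋ = 1
lr = 0.2·0.1^1 = 0.2·0.1 = 0.02

0.02


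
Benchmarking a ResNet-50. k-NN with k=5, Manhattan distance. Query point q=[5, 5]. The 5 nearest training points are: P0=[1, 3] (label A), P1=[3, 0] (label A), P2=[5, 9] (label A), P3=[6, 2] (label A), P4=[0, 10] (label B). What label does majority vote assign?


d(q,P0) = 6  (label A)
d(q,P1) = 7  (label A)
d(q,P2) = 4  (label A)
d(q,P3) = 4  (label A)
d(q,P4) = 10  (label B)
Votes: A=4, B=1
Majority → A

A
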